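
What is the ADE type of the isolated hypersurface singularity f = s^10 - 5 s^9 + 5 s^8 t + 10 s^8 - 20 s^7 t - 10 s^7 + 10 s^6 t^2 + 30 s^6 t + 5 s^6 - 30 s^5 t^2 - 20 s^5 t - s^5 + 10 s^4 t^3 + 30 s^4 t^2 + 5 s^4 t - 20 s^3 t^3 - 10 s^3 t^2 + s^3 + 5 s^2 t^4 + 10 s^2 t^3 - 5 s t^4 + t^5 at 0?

The Hessian of f at 0 has rank 0. Corank 2; j^3 = s^3 is a perfect cube, so E-series; the 5-jet and mu = 8 give E_8.

E8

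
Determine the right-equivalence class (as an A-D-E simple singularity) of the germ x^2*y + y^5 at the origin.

D6

The Hessian of f at 0 has rank 0. Corank 2; j^3 = x^2*y has shape L^2 M (L != M), so D-series; mu = 6 gives D_6.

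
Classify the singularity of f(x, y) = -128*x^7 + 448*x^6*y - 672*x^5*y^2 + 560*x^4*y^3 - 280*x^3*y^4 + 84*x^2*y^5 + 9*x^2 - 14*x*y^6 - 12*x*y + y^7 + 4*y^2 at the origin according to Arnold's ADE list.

A_{6}

The Hessian of f at 0 has rank 1. Corank 1: A-series; mu = 6 gives A_6.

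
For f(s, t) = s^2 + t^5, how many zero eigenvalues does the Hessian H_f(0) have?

1

Hessian at 0 has rank 1.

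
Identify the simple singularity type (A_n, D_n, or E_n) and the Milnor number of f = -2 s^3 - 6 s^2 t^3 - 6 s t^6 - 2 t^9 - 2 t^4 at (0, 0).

Type E6, Milnor number mu = 6.

The Hessian of f at 0 has rank 0. Corank 2; j^3 = -2*s^3 is a perfect cube, so E-series; the 4-jet and mu = 6 give E_6.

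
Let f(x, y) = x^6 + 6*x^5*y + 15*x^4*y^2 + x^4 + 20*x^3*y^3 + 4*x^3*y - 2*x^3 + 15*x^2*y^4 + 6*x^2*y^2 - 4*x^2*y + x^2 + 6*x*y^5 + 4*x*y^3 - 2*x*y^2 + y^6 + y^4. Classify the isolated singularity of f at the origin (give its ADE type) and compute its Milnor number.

The Hessian of f at 0 has rank 1. Corank 1: A-series; mu = 5 gives A_5.

Type A_{5}, Milnor number mu = 5.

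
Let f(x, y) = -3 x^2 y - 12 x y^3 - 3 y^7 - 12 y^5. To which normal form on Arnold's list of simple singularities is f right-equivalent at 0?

D_{8}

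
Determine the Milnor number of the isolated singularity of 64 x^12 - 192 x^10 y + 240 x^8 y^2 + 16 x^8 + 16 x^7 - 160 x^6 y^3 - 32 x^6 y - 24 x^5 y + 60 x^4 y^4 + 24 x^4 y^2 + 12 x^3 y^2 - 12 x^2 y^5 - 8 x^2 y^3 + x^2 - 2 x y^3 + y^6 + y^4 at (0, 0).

The Hessian of f at 0 has rank 1. Corank 1: A-series; mu = 3 gives A_3.

3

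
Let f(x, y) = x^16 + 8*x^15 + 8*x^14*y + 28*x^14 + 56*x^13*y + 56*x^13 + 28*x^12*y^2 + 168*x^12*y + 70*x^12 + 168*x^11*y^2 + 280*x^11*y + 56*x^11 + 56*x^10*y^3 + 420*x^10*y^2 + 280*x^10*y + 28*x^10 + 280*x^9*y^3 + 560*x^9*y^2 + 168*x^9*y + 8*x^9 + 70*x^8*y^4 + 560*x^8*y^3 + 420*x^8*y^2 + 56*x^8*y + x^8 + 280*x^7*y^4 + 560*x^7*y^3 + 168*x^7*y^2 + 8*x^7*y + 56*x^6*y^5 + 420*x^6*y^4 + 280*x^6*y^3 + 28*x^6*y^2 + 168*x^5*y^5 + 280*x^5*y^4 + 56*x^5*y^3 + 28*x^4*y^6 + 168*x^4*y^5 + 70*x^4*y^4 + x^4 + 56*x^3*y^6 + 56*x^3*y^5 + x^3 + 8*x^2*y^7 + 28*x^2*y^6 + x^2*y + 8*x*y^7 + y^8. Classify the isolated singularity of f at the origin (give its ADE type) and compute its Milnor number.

The Hessian of f at 0 has rank 0. Corank 2; j^3 = x^2*(x + y) has shape L^2 M (L != M), so D-series; mu = 9 gives D_9.

Type D9, Milnor number mu = 9.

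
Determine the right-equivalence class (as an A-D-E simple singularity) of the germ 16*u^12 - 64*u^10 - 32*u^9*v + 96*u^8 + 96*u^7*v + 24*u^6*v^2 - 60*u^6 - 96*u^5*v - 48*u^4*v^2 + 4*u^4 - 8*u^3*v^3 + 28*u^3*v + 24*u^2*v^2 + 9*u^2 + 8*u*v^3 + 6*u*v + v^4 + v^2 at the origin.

The Hessian of f at 0 has rank 1. Corank 1: A-series; mu = 3 gives A_3.

A3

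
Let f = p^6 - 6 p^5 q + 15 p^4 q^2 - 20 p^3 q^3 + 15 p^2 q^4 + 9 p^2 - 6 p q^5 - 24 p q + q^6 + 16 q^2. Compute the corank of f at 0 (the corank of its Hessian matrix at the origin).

The Hessian at 0 is [[18, -24], [-24, 32]] of rank 1; hence corank 1.

1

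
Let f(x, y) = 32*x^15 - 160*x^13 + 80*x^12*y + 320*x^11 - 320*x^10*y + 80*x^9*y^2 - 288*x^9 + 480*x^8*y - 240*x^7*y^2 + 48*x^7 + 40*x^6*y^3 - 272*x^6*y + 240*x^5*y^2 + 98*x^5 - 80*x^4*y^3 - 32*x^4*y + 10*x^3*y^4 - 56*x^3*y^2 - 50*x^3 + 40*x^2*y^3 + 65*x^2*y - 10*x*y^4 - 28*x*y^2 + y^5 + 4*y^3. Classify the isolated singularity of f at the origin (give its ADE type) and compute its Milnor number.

Type D6, Milnor number mu = 6.

The Hessian of f at 0 has rank 0. Corank 2; j^3 = -(2*x - y)*(5*x - 2*y)^2 has shape L^2 M (L != M), so D-series; mu = 6 gives D_6.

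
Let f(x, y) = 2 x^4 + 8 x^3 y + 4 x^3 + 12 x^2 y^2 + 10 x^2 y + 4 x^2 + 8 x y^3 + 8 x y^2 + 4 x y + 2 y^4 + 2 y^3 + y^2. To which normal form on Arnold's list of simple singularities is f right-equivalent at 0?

The Hessian of f at 0 has rank 1. Corank 1: A-series; mu = 3 gives A_3.

A3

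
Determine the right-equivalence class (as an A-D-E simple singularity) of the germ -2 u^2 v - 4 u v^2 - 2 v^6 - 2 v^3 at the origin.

The Hessian of f at 0 has rank 0. Corank 2; j^3 = -2*v*(u + v)^2 has shape L^2 M (L != M), so D-series; mu = 7 gives D_7.

D7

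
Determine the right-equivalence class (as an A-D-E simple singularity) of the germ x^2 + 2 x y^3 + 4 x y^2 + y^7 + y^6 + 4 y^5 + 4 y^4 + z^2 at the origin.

A6

The Hessian of f at 0 is [[2, 0, 0], [0, 0, 0], [0, 0, 2]] with rank 2, so corank 1. A Groebner basis of the Jacobian ideal J(f) in C{x,y,z} is {x^3, x^2*y - x^2 - 4*x*y + 8*x + 16*y^2, x^2/4 + x*y^2 - x*y + 2*x + 4*y^2, x + y^3 + 2*y^2, z}; counting standard monomials gives mu = 6. Corank 1: A-series; mu = 6 gives A_6.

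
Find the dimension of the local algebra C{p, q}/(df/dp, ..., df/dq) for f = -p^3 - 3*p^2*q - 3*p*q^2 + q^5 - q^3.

8

The Hessian of f at 0 has rank 0. Corank 2; j^3 = -(p + q)^3 is a perfect cube, so E-series; the 5-jet and mu = 8 give E_8.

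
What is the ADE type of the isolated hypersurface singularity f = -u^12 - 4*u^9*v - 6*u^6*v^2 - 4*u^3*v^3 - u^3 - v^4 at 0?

E_6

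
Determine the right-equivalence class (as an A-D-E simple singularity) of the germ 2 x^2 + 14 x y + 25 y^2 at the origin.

A1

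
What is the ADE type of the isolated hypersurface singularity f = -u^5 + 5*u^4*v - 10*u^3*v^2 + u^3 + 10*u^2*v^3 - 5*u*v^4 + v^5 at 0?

E_{8}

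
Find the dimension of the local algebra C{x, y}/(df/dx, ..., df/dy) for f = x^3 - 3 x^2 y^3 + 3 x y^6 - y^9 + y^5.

The Hessian of f at 0 has rank 0. Corank 2; j^3 = x^3 is a perfect cube, so E-series; the 5-jet and mu = 8 give E_8.

8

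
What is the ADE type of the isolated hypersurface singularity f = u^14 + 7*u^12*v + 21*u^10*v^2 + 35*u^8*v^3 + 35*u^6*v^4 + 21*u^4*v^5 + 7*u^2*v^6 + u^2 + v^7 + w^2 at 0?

A6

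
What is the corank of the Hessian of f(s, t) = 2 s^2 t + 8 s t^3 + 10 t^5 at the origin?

2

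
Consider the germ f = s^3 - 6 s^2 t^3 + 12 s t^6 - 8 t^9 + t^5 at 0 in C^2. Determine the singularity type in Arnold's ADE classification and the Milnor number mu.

Type E_{8}, Milnor number mu = 8.

The Hessian of f at 0 is [[0, 0], [0, 0]] with rank 0, so corank 2. A Groebner basis of the Jacobian ideal J(f) in C{s,t} is {-s^2/4 + s*t^3, t^4, s^3, s^2*t}; counting standard monomials gives mu = 8. Corank 2; j^3 = s^3 is a perfect cube, so E-series; the 5-jet and mu = 8 give E_8.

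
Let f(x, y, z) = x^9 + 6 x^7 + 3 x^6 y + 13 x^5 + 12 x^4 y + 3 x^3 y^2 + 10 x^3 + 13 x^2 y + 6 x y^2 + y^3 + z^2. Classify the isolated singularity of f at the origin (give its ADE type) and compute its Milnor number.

Type D4, Milnor number mu = 4.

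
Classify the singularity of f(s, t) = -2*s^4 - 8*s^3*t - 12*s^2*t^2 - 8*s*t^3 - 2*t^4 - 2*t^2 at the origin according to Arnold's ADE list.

A3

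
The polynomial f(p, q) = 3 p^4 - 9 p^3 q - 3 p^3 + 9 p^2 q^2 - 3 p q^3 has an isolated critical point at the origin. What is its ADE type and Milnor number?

The Hessian of f at 0 has rank 0. Corank 2; j^3 = -3*p^3 is a perfect cube, so E-series; the 4-jet and mu = 7 give E_7.

Type E_{7}, Milnor number mu = 7.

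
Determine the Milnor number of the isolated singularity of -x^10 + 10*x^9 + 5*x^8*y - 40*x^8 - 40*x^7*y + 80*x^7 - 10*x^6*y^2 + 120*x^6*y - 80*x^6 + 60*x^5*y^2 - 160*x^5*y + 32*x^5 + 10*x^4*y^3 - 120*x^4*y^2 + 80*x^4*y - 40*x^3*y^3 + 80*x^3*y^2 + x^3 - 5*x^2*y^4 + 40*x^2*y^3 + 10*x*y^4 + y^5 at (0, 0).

8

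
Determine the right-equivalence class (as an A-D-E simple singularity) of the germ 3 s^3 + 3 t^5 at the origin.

The Hessian of f at 0 has rank 0. Corank 2; j^3 = 3*s^3 is a perfect cube, so E-series; the 5-jet and mu = 8 give E_8.

E_{8}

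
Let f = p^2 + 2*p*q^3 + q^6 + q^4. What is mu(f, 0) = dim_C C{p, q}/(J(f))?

3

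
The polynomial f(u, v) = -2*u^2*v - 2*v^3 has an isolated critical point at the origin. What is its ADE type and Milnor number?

Type D_{4}, Milnor number mu = 4.

The Hessian of f at 0 is [[0, 0], [0, 0]] with rank 0, so corank 2. A Groebner basis of the Jacobian ideal J(f) in C{u,v} is {v^3, u^2 + 3*v^2, u*v}; counting standard monomials gives mu = 4. Corank 2; j^3 = -2*v*(u^2 + v^2) splits into three distinct lines over C (the quadratic factor has nonzero discriminant), so D_4.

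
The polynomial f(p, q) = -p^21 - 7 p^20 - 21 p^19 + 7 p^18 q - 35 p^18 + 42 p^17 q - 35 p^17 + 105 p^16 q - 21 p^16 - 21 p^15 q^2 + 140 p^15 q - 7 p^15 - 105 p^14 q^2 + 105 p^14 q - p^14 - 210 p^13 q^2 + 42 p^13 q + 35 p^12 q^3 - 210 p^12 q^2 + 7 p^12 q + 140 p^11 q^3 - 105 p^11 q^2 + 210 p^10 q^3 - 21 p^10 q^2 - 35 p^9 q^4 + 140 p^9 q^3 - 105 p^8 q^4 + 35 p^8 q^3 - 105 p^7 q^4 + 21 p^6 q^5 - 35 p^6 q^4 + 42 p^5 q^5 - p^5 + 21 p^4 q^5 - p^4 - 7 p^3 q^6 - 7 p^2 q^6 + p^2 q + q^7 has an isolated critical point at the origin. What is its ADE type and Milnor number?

The Hessian of f at 0 has rank 0. Corank 2; j^3 = p^2*q has shape L^2 M (L != M), so D-series; mu = 8 gives D_8.

Type D8, Milnor number mu = 8.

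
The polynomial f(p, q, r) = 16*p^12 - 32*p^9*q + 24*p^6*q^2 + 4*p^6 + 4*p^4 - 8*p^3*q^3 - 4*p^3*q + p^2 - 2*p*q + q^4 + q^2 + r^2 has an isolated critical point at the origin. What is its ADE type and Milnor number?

Type A_{3}, Milnor number mu = 3.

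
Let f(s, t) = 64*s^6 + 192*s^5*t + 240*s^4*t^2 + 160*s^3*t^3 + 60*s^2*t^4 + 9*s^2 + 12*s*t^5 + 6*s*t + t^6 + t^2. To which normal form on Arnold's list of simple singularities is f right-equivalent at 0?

A_{5}

The Hessian of f at 0 has rank 1. Corank 1: A-series; mu = 5 gives A_5.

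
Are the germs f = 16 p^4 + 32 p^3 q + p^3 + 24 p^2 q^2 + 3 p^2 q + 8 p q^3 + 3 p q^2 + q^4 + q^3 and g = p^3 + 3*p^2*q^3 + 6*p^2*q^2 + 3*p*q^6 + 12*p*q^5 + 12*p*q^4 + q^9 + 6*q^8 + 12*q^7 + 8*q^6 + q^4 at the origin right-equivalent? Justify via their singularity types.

The Hessian of f at 0 has rank 0. Corank 2; j^3 = (p + q)^3 is a perfect cube, so E-series; the 4-jet and mu = 6 give E_6. The Hessian of g at 0 has rank 0. Corank 2; j^3 = p^3 is a perfect cube, so E-series; the 4-jet and mu = 6 give E_6. Both have type E_6, hence right-equivalent.

Yes.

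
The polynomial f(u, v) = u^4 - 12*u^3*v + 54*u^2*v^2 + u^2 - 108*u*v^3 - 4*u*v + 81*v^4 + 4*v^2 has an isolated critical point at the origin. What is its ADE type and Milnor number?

The Hessian of f at 0 is [[2, -4], [-4, 8]] with rank 1, so corank 1. A Groebner basis of the Jacobian ideal J(f) in C{u,v} is {v^3, u - 2*v}; counting standard monomials gives mu = 3. Corank 1: A-series; mu = 3 gives A_3.

Type A3, Milnor number mu = 3.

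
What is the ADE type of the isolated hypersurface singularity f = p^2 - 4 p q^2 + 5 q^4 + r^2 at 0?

The Hessian of f at 0 has rank 2. Corank 1: A-series; mu = 3 gives A_3.

A_{3}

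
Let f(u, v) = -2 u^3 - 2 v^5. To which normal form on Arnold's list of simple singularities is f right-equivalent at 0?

E_{8}

The Hessian of f at 0 has rank 0. Corank 2; j^3 = -2*u^3 is a perfect cube, so E-series; the 5-jet and mu = 8 give E_8.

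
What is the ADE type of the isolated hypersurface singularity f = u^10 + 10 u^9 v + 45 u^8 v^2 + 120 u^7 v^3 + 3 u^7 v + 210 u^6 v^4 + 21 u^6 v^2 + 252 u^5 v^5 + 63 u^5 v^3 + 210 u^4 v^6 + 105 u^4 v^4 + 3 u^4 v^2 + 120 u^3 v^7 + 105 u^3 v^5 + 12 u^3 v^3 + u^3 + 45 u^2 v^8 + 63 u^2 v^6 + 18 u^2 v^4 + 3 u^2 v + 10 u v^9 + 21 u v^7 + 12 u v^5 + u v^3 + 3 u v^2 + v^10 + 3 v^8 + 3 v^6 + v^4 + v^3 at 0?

E_7

The Hessian of f at 0 has rank 0. Corank 2; j^3 = (u + v)^3 is a perfect cube, so E-series; the 4-jet and mu = 7 give E_7.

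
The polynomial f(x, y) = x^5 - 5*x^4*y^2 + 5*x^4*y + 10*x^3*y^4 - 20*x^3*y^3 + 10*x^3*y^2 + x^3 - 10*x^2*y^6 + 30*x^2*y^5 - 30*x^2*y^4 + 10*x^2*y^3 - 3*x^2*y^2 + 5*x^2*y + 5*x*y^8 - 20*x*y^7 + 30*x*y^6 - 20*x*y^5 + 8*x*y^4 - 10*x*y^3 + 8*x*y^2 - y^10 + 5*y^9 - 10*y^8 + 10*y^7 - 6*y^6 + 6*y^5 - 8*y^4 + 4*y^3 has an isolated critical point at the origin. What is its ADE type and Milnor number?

Type D_6, Milnor number mu = 6.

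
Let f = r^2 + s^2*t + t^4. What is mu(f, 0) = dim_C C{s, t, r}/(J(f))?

5

The Hessian of f at 0 has rank 1. Corank 2; j^3 = s^2*t has shape L^2 M (L != M), so D-series; mu = 5 gives D_5.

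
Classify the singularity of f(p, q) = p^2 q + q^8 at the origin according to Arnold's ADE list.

The Hessian of f at 0 has rank 0. Corank 2; j^3 = p^2*q has shape L^2 M (L != M), so D-series; mu = 9 gives D_9.

D9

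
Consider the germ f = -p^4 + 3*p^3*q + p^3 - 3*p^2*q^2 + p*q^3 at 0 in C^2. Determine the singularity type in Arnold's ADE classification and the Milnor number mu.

Type E7, Milnor number mu = 7.

The Hessian of f at 0 has rank 0. Corank 2; j^3 = p^3 is a perfect cube, so E-series; the 4-jet and mu = 7 give E_7.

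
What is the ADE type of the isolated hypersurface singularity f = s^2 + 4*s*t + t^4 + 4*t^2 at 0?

A_3

The Hessian of f at 0 has rank 1. Corank 1: A-series; mu = 3 gives A_3.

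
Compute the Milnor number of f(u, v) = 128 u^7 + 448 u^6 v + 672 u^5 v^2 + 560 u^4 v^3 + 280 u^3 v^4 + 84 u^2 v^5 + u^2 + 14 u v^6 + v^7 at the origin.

The Hessian of f at 0 is [[2, 0], [0, 0]] with rank 1, so corank 1. A Groebner basis of the Jacobian ideal J(f) in C{u,v} is {v^6, u}; counting standard monomials gives mu = 6. Corank 1: A-series; mu = 6 gives A_6.

6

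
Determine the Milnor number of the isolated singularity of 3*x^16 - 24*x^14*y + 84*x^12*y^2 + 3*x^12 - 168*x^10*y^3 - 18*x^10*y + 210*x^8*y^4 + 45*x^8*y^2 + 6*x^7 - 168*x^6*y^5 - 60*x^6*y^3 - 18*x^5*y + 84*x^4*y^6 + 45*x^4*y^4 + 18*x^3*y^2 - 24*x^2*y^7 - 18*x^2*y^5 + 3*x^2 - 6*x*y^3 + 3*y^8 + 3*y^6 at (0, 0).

The Hessian of f at 0 has rank 1. Corank 1: A-series; mu = 7 gives A_7.

7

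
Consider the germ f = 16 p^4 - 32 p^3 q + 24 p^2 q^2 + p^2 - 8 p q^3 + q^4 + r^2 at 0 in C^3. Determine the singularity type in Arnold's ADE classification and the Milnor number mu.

The Hessian of f at 0 has rank 2. Corank 1: A-series; mu = 3 gives A_3.

Type A_3, Milnor number mu = 3.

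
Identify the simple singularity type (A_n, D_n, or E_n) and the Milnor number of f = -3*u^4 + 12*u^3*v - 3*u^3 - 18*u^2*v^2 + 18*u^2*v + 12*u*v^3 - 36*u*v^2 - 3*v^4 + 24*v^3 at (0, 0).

Type E6, Milnor number mu = 6.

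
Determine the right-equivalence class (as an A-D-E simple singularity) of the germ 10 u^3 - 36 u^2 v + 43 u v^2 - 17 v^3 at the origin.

The Hessian of f at 0 is [[0, 0], [0, 0]] with rank 0, so corank 2. A Groebner basis of the Jacobian ideal J(f) in C{u,v} is {v^3, u^2 - 13*v^2/6, u*v - 3*v^2/2}; counting standard monomials gives mu = 4. Corank 2; j^3 = (u - v)*(10*u^2 - 26*u*v + 17*v^2) splits into three distinct lines over C (the quadratic factor has nonzero discriminant), so D_4.

D4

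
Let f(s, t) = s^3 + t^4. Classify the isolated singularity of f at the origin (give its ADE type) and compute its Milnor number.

The Hessian of f at 0 is [[0, 0], [0, 0]] with rank 0, so corank 2. A Groebner basis of the Jacobian ideal J(f) in C{s,t} is {t^3, s^2}; counting standard monomials gives mu = 6. Corank 2; j^3 = s^3 is a perfect cube, so E-series; the 4-jet and mu = 6 give E_6.

Type E_6, Milnor number mu = 6.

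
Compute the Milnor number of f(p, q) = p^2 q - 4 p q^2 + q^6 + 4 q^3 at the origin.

The Hessian of f at 0 has rank 0. Corank 2; j^3 = q*(p - 2*q)^2 has shape L^2 M (L != M), so D-series; mu = 7 gives D_7.

7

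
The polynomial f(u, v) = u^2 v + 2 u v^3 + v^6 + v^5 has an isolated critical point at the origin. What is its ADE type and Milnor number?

Type D_7, Milnor number mu = 7.

The Hessian of f at 0 has rank 0. Corank 2; j^3 = u^2*v has shape L^2 M (L != M), so D-series; mu = 7 gives D_7.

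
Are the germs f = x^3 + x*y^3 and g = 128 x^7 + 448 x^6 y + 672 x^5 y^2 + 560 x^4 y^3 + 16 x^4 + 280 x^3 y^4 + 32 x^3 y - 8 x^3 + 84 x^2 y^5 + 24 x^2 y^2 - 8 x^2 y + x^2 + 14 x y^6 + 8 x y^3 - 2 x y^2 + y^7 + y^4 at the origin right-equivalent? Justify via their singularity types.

No.

The Hessian of f at 0 has rank 0. Corank 2; j^3 = x^3 is a perfect cube, so E-series; the 4-jet and mu = 7 give E_7. The Hessian of g at 0 has rank 1. Corank 1: A-series; mu = 6 gives A_6. f is E_7 but g is A_6, hence not right-equivalent.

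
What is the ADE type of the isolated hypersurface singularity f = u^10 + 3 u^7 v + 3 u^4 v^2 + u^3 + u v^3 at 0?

E_{7}

The Hessian of f at 0 is [[0, 0], [0, 0]] with rank 0, so corank 2. A Groebner basis of the Jacobian ideal J(f) in C{u,v} is {u^3, u*v^2, 3*u^2 + v^3}; counting standard monomials gives mu = 7. Corank 2; j^3 = u^3 is a perfect cube, so E-series; the 4-jet and mu = 7 give E_7.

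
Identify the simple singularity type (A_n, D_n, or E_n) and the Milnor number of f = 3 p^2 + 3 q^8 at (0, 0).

Type A7, Milnor number mu = 7.

The Hessian of f at 0 has rank 1. Corank 1: A-series; mu = 7 gives A_7.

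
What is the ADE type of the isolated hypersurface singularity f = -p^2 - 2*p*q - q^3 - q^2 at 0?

A_2

The Hessian of f at 0 is [[-2, -2], [-2, -2]] with rank 1, so corank 1. A Groebner basis of the Jacobian ideal J(f) in C{p,q} is {q^2, p + q}; counting standard monomials gives mu = 2. Corank 1: A-series; mu = 2 gives A_2.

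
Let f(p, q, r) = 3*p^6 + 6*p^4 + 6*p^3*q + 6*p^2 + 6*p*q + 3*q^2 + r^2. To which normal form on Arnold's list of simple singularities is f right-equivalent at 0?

The Hessian of f at 0 has rank 3. Corank 0: nondegenerate Morse point, so A_1.

A_1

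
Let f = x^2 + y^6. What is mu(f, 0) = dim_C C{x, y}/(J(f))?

The Hessian of f at 0 has rank 1. Corank 1: A-series; mu = 5 gives A_5.

5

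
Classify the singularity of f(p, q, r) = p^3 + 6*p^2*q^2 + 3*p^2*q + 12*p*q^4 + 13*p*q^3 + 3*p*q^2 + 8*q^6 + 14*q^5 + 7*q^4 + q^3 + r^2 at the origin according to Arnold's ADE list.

E_{7}

The Hessian of f at 0 is [[0, 0, 0], [0, 0, 0], [0, 0, 2]] with rank 1, so corank 2. A Groebner basis of the Jacobian ideal J(f) in C{p,q,r} is {-p^2/4 - p*q/2 + q^4 - q^3/12 - q^2/4, p^3 + 5*p^2/4 + 5*p*q/2 + 17*q^3/12 + 5*q^2/4, p^2*q - 11*p^2/12 - 11*p*q/6 - 47*q^3/36 - 11*q^2/12, p^2/2 + p*q^2 + p*q + 7*q^3/6 + q^2/2, r}; counting standard monomials gives mu = 7. Corank 2; j^3 = (p + q)^3 is a perfect cube, so E-series; the 4-jet and mu = 7 give E_7.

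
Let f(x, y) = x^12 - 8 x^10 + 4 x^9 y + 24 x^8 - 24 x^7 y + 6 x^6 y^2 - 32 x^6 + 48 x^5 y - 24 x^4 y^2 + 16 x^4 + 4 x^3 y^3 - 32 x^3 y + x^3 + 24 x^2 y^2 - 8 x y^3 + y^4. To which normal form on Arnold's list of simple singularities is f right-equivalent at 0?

The Hessian of f at 0 has rank 0. Corank 2; j^3 = x^3 is a perfect cube, so E-series; the 4-jet and mu = 6 give E_6.

E6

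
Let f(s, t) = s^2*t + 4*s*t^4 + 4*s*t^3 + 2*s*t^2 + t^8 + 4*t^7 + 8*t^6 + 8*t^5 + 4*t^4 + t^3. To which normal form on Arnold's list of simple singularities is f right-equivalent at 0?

The Hessian of f at 0 has rank 0. Corank 2; j^3 = t*(s + t)^2 has shape L^2 M (L != M), so D-series; mu = 9 gives D_9.

D_{9}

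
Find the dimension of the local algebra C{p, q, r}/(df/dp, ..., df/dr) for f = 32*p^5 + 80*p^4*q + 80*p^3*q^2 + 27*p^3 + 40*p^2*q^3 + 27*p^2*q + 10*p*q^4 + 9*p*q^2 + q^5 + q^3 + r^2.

The Hessian of f at 0 has rank 1. Corank 2; j^3 = (3*p + q)^3 is a perfect cube, so E-series; the 5-jet and mu = 8 give E_8.

8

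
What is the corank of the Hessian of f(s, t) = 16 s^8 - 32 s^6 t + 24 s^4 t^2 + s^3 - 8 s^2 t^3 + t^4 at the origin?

2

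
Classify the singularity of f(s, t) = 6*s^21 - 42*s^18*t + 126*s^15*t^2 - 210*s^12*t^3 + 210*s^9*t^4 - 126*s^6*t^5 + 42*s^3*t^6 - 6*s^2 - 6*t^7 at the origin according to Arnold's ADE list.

The Hessian of f at 0 has rank 1. Corank 1: A-series; mu = 6 gives A_6.

A_6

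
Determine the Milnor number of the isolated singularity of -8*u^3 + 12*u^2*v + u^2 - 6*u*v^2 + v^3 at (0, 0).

2

The Hessian of f at 0 has rank 1. Corank 1: A-series; mu = 2 gives A_2.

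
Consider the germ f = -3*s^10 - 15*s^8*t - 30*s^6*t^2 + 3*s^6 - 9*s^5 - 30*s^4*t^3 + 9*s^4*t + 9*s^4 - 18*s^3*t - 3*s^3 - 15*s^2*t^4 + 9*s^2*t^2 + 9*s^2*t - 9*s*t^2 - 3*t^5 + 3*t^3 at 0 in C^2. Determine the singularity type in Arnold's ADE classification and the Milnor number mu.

Type E8, Milnor number mu = 8.

The Hessian of f at 0 has rank 0. Corank 2; j^3 = -3*(s - t)^3 is a perfect cube, so E-series; the 5-jet and mu = 8 give E_8.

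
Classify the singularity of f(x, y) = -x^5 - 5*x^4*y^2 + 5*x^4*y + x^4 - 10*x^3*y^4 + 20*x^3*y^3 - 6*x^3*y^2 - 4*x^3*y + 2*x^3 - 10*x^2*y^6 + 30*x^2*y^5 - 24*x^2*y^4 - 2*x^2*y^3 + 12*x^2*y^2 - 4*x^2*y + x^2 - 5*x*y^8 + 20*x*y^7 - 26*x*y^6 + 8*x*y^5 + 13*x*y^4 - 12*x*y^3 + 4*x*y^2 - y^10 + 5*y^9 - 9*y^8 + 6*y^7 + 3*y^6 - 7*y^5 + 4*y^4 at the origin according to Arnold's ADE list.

The Hessian of f at 0 has rank 1. Corank 1: A-series; mu = 4 gives A_4.

A4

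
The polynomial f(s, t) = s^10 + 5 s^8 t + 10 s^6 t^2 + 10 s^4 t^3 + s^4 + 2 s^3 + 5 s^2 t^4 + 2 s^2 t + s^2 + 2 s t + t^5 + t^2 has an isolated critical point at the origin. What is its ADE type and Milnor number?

Type A_{4}, Milnor number mu = 4.

The Hessian of f at 0 has rank 1. Corank 1: A-series; mu = 4 gives A_4.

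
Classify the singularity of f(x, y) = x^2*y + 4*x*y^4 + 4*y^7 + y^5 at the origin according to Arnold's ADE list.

D_{6}

The Hessian of f at 0 has rank 0. Corank 2; j^3 = x^2*y has shape L^2 M (L != M), so D-series; mu = 6 gives D_6.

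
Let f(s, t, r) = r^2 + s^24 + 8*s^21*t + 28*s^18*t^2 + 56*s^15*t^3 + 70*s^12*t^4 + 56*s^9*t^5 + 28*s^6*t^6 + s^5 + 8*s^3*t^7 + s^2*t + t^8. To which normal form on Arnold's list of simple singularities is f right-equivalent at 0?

The Hessian of f at 0 has rank 1. Corank 2; j^3 = s^2*t has shape L^2 M (L != M), so D-series; mu = 9 gives D_9.

D_{9}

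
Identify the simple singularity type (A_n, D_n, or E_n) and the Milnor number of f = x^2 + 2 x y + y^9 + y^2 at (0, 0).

Type A8, Milnor number mu = 8.

The Hessian of f at 0 has rank 1. Corank 1: A-series; mu = 8 gives A_8.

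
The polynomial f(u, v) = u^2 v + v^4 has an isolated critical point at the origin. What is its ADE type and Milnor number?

Type D_{5}, Milnor number mu = 5.

The Hessian of f at 0 is [[0, 0], [0, 0]] with rank 0, so corank 2. A Groebner basis of the Jacobian ideal J(f) in C{u,v} is {u^3, u^2/4 + v^3, u*v}; counting standard monomials gives mu = 5. Corank 2; j^3 = u^2*v has shape L^2 M (L != M), so D-series; mu = 5 gives D_5.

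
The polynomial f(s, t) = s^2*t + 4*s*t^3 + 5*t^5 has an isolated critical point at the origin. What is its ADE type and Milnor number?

Type D_{6}, Milnor number mu = 6.

The Hessian of f at 0 has rank 0. Corank 2; j^3 = s^2*t has shape L^2 M (L != M), so D-series; mu = 6 gives D_6.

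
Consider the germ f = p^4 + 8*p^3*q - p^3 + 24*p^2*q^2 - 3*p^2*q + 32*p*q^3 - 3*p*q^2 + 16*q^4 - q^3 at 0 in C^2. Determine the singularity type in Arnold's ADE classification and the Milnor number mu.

Type E_6, Milnor number mu = 6.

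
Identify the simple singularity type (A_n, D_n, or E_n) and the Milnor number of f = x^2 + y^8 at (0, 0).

Type A_7, Milnor number mu = 7.

The Hessian of f at 0 has rank 1. Corank 1: A-series; mu = 7 gives A_7.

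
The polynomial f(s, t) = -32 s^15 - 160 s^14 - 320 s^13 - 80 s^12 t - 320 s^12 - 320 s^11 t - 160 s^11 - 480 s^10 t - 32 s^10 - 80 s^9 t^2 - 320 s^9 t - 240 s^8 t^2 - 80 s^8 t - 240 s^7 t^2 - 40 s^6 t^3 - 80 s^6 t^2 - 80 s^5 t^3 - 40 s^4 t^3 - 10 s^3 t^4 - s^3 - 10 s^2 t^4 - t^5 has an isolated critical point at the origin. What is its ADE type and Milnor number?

The Hessian of f at 0 is [[0, 0], [0, 0]] with rank 0, so corank 2. A Groebner basis of the Jacobian ideal J(f) in C{s,t} is {t^4, s^2}; counting standard monomials gives mu = 8. Corank 2; j^3 = -s^3 is a perfect cube, so E-series; the 5-jet and mu = 8 give E_8.

Type E_8, Milnor number mu = 8.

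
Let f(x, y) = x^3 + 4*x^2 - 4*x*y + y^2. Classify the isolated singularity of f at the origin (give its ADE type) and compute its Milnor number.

The Hessian of f at 0 is [[8, -4], [-4, 2]] with rank 1, so corank 1. A Groebner basis of the Jacobian ideal J(f) in C{x,y} is {y^2, x - y/2}; counting standard monomials gives mu = 2. Corank 1: A-series; mu = 2 gives A_2.

Type A2, Milnor number mu = 2.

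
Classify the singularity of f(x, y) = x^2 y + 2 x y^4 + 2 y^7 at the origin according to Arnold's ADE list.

The Hessian of f at 0 has rank 0. Corank 2; j^3 = x^2*y has shape L^2 M (L != M), so D-series; mu = 8 gives D_8.

D_8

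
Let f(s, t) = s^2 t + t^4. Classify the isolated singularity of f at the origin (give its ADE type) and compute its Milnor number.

Type D5, Milnor number mu = 5.

The Hessian of f at 0 has rank 0. Corank 2; j^3 = s^2*t has shape L^2 M (L != M), so D-series; mu = 5 gives D_5.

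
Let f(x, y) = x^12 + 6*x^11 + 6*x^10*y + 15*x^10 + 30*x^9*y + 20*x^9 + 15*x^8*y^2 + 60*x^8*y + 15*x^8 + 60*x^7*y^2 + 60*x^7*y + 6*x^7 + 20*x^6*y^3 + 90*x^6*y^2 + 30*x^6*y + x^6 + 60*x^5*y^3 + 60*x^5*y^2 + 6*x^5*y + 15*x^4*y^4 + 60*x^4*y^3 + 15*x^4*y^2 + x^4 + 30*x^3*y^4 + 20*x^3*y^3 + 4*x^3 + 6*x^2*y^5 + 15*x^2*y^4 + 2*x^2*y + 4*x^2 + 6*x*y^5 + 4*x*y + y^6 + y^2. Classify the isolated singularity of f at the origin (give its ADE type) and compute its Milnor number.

Type A5, Milnor number mu = 5.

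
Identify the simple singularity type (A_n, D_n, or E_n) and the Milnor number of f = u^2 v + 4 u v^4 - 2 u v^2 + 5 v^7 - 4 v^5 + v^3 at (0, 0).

The Hessian of f at 0 has rank 0. Corank 2; j^3 = v*(u - v)^2 has shape L^2 M (L != M), so D-series; mu = 8 gives D_8.

Type D8, Milnor number mu = 8.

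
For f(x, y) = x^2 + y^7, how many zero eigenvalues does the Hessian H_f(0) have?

1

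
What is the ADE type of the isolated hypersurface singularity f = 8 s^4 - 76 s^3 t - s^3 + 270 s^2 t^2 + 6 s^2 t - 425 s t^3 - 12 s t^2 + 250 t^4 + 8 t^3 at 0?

The Hessian of f at 0 has rank 0. Corank 2; j^3 = -(s - 2*t)^3 is a perfect cube, so E-series; the 4-jet and mu = 7 give E_7.

E_{7}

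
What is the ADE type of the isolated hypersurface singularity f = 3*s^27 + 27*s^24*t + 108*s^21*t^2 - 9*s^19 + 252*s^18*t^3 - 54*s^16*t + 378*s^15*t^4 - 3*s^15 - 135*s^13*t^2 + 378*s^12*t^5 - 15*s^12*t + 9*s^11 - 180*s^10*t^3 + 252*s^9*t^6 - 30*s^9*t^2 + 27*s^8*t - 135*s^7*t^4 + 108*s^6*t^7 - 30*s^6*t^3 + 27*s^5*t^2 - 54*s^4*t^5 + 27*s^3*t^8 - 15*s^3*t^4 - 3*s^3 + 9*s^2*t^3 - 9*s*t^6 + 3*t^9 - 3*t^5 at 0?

The Hessian of f at 0 has rank 0. Corank 2; j^3 = -3*s^3 is a perfect cube, so E-series; the 5-jet and mu = 8 give E_8.

E8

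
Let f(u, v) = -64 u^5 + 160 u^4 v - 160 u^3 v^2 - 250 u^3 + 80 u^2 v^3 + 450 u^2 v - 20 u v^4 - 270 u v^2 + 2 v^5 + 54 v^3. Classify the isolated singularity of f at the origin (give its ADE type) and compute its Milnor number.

The Hessian of f at 0 is [[0, 0], [0, 0]] with rank 0, so corank 2. A Groebner basis of the Jacobian ideal J(f) in C{u,v} is {v^5, u*v^3 - 23*v^4/40, u^2 - 6*u*v/5 + 9*v^2/25}; counting standard monomials gives mu = 8. Corank 2; j^3 = -2*(5*u - 3*v)^3 is a perfect cube, so E-series; the 5-jet and mu = 8 give E_8.

Type E_{8}, Milnor number mu = 8.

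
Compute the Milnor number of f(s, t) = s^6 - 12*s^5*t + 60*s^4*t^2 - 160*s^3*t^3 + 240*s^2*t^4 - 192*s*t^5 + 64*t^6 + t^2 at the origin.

5

The Hessian of f at 0 is [[0, 0], [0, 2]] with rank 1, so corank 1. A Groebner basis of the Jacobian ideal J(f) in C{s,t} is {s^5, t}; counting standard monomials gives mu = 5. Corank 1: A-series; mu = 5 gives A_5.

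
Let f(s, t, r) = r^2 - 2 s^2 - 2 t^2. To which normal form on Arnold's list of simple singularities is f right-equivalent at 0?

The Hessian of f at 0 has rank 3. Corank 0: nondegenerate Morse point, so A_1.

A1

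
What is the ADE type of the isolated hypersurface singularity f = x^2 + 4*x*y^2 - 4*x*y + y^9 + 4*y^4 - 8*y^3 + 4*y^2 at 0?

A_8

The Hessian of f at 0 is [[2, -4], [-4, 8]] with rank 1, so corank 1. A Groebner basis of the Jacobian ideal J(f) in C{x,y} is {x^4 - 8*x^3*y - 12*x^3 + 40*x^2*y + 20*x^2 - 48*x*y - 8*x + 16*y, x/2 + y^2 - y}; counting standard monomials gives mu = 8. Corank 1: A-series; mu = 8 gives A_8.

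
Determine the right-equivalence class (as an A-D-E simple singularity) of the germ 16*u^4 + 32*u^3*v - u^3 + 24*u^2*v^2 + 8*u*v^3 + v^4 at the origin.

E6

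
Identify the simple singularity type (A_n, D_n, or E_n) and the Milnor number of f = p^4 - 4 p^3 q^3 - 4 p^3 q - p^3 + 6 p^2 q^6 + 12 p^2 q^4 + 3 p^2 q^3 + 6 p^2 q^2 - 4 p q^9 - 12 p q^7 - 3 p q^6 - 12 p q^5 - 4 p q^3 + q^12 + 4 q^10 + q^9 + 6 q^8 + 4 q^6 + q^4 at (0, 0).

The Hessian of f at 0 is [[0, 0], [0, 0]] with rank 0, so corank 2. A Groebner basis of the Jacobian ideal J(f) in C{p,q} is {q^4, p*q^2 - q^3/3, p^2}; counting standard monomials gives mu = 6. Corank 2; j^3 = -p^3 is a perfect cube, so E-series; the 4-jet and mu = 6 give E_6.

Type E6, Milnor number mu = 6.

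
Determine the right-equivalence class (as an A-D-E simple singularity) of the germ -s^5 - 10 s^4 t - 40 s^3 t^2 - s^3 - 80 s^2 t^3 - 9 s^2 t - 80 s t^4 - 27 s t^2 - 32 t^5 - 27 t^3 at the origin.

The Hessian of f at 0 has rank 0. Corank 2; j^3 = -(s + 3*t)^3 is a perfect cube, so E-series; the 5-jet and mu = 8 give E_8.

E8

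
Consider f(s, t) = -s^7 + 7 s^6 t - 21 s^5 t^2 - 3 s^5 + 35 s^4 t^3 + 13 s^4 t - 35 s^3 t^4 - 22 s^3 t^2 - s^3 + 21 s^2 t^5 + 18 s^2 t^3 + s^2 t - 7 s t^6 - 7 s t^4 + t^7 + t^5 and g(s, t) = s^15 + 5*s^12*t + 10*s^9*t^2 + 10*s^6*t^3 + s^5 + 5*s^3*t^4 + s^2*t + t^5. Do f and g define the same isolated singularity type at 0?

Yes.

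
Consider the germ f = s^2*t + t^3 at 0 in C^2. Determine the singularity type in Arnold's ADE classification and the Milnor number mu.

Type D_4, Milnor number mu = 4.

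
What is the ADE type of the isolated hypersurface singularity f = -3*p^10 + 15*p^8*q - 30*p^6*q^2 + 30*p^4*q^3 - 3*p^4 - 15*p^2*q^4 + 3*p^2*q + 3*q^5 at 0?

The Hessian of f at 0 has rank 0. Corank 2; j^3 = 3*p^2*q has shape L^2 M (L != M), so D-series; mu = 6 gives D_6.

D_{6}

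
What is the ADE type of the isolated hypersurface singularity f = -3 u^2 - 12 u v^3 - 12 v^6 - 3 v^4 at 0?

A_{3}

The Hessian of f at 0 is [[-6, 0], [0, 0]] with rank 1, so corank 1. A Groebner basis of the Jacobian ideal J(f) in C{u,v} is {v^3, u}; counting standard monomials gives mu = 3. Corank 1: A-series; mu = 3 gives A_3.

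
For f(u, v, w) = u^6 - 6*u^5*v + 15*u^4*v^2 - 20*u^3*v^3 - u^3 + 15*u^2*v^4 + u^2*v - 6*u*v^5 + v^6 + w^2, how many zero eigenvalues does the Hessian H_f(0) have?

2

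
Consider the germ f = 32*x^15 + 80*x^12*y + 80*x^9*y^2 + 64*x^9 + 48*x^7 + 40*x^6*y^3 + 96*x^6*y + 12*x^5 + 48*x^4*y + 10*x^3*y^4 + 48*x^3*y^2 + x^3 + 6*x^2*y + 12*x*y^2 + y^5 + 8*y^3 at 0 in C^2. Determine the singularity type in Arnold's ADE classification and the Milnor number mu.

Type E8, Milnor number mu = 8.

The Hessian of f at 0 has rank 0. Corank 2; j^3 = (x + 2*y)^3 is a perfect cube, so E-series; the 5-jet and mu = 8 give E_8.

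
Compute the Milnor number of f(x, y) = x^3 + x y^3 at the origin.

7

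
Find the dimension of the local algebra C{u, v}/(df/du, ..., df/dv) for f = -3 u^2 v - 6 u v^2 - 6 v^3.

The Hessian of f at 0 is [[0, 0], [0, 0]] with rank 0, so corank 2. A Groebner basis of the Jacobian ideal J(f) in C{u,v} is {v^3, u^2 + 2*v^2, u*v + v^2}; counting standard monomials gives mu = 4. Corank 2; j^3 = -3*v*(u^2 + 2*u*v + 2*v^2) splits into three distinct lines over C (the quadratic factor has nonzero discriminant), so D_4.

4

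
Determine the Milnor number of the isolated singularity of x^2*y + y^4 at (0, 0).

The Hessian of f at 0 is [[0, 0], [0, 0]] with rank 0, so corank 2. A Groebner basis of the Jacobian ideal J(f) in C{x,y} is {x^3, x^2/4 + y^3, x*y}; counting standard monomials gives mu = 5. Corank 2; j^3 = x^2*y has shape L^2 M (L != M), so D-series; mu = 5 gives D_5.

5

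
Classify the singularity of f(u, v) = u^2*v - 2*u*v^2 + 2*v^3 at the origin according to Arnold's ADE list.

D_4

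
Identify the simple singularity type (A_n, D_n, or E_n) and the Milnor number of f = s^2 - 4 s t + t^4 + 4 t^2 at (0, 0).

The Hessian of f at 0 has rank 1. Corank 1: A-series; mu = 3 gives A_3.

Type A_{3}, Milnor number mu = 3.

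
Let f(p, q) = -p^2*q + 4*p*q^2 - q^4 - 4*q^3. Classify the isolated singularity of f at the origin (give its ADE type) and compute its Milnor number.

The Hessian of f at 0 is [[0, 0], [0, 0]] with rank 0, so corank 2. A Groebner basis of the Jacobian ideal J(f) in C{p,q} is {p^3 + 2*p^2 - 8*q^2, p^2/4 + q^3 - q^2, p*q - 2*q^2}; counting standard monomials gives mu = 5. Corank 2; j^3 = -q*(p - 2*q)^2 has shape L^2 M (L != M), so D-series; mu = 5 gives D_5.

Type D_{5}, Milnor number mu = 5.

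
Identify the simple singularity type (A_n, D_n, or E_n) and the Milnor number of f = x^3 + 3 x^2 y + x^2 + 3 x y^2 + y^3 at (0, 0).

Type A_2, Milnor number mu = 2.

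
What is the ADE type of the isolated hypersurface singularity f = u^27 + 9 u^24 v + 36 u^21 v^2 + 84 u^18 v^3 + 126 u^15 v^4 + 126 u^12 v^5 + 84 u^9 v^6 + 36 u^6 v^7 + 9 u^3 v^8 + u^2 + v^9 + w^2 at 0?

A8

The Hessian of f at 0 has rank 2. Corank 1: A-series; mu = 8 gives A_8.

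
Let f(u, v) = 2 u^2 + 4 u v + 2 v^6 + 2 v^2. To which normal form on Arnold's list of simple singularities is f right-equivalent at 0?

A_{5}

The Hessian of f at 0 has rank 1. Corank 1: A-series; mu = 5 gives A_5.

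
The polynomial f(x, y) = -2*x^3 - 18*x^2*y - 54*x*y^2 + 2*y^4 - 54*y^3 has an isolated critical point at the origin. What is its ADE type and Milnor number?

Type E_{6}, Milnor number mu = 6.

The Hessian of f at 0 is [[0, 0], [0, 0]] with rank 0, so corank 2. A Groebner basis of the Jacobian ideal J(f) in C{x,y} is {y^3, x^2 + 6*x*y + 9*y^2}; counting standard monomials gives mu = 6. Corank 2; j^3 = -2*(x + 3*y)^3 is a perfect cube, so E-series; the 4-jet and mu = 6 give E_6.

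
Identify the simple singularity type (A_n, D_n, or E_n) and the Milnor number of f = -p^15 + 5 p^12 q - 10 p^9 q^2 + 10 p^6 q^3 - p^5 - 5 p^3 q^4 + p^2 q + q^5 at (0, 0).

The Hessian of f at 0 has rank 0. Corank 2; j^3 = p^2*q has shape L^2 M (L != M), so D-series; mu = 6 gives D_6.

Type D_{6}, Milnor number mu = 6.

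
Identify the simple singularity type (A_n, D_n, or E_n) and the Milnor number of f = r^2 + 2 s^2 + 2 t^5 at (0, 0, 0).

Type A_4, Milnor number mu = 4.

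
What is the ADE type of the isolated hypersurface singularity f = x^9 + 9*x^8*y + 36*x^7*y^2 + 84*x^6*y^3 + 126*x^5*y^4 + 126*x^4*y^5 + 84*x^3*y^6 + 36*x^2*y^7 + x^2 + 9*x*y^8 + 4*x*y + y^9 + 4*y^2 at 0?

The Hessian of f at 0 has rank 1. Corank 1: A-series; mu = 8 gives A_8.

A_8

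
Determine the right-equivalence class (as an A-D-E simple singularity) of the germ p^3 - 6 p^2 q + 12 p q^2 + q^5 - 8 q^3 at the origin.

The Hessian of f at 0 has rank 0. Corank 2; j^3 = (p - 2*q)^3 is a perfect cube, so E-series; the 5-jet and mu = 8 give E_8.

E8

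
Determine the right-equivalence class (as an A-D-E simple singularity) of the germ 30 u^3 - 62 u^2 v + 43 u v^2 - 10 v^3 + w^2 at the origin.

The Hessian of f at 0 has rank 1. Corank 2; j^3 = (3*u - 2*v)*(10*u^2 - 14*u*v + 5*v^2) splits into three distinct lines over C (the quadratic factor has nonzero discriminant), so D_4.

D_4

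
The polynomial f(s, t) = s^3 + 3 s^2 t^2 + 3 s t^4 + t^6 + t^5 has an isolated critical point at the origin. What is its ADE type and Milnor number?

Type E8, Milnor number mu = 8.

The Hessian of f at 0 is [[0, 0], [0, 0]] with rank 0, so corank 2. A Groebner basis of the Jacobian ideal J(f) in C{s,t} is {t^4, s^3, s^2/2 + s*t^2}; counting standard monomials gives mu = 8. Corank 2; j^3 = s^3 is a perfect cube, so E-series; the 5-jet and mu = 8 give E_8.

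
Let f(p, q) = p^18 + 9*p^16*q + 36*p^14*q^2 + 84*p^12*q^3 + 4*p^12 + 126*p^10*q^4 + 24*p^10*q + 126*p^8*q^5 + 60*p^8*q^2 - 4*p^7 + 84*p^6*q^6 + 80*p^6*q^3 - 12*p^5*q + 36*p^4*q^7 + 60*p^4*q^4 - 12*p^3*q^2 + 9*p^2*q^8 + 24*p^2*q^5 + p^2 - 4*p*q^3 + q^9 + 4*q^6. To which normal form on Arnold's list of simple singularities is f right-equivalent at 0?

A_{8}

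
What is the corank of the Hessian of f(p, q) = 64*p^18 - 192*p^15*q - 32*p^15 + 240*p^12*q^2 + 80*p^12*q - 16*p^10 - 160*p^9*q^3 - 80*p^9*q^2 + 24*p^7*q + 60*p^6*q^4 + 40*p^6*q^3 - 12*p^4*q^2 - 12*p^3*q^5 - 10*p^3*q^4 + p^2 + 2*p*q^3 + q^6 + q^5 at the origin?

The Hessian at 0 is [[2, 0], [0, 0]] of rank 1; hence corank 1.

1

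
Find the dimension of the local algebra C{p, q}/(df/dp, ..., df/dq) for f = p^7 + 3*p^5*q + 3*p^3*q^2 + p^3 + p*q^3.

The Hessian of f at 0 is [[0, 0], [0, 0]] with rank 0, so corank 2. A Groebner basis of the Jacobian ideal J(f) in C{p,q} is {p^3, p*q^2, 3*p^2 + q^3}; counting standard monomials gives mu = 7. Corank 2; j^3 = p^3 is a perfect cube, so E-series; the 4-jet and mu = 7 give E_7.

7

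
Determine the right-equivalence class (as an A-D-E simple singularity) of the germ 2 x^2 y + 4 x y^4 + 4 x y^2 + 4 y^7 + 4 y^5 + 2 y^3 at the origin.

The Hessian of f at 0 has rank 0. Corank 2; j^3 = 2*y*(x + y)^2 has shape L^2 M (L != M), so D-series; mu = 8 gives D_8.

D8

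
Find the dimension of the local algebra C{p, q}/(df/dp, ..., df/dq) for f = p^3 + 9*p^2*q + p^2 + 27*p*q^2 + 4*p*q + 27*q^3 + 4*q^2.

2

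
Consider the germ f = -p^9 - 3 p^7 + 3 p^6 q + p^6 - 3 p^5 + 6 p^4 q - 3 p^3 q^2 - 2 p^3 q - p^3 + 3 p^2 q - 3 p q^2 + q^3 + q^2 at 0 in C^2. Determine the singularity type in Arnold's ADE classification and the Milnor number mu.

Type A_2, Milnor number mu = 2.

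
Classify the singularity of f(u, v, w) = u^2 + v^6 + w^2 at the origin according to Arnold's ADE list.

A_{5}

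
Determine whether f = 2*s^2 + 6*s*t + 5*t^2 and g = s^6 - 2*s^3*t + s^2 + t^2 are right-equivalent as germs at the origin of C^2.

The Hessian of f at 0 is [[4, 6], [6, 10]] with rank 2, so corank 0. A Groebner basis of the Jacobian ideal J(f) in C{s,t} is {s, t}; counting standard monomials gives mu = 1. Corank 0: nondegenerate Morse point, so A_1. The Hessian of g at 0 is [[2, 0], [0, 2]] with rank 2, so corank 0. A Groebner basis of the Jacobian ideal J(g) in C{s,t} is {s, t}; counting standard monomials gives mu = 1. Corank 0: nondegenerate Morse point, so A_1. Both have type A_1, hence right-equivalent.

Yes.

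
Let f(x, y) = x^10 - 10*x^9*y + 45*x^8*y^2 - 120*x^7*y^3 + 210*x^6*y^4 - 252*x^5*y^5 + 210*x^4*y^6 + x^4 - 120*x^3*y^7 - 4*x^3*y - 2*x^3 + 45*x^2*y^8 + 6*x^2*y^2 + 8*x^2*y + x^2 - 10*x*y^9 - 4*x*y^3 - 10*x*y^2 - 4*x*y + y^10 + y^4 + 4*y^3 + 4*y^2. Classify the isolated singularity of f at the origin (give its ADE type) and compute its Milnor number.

The Hessian of f at 0 is [[2, -4], [-4, 8]] with rank 1, so corank 1. A Groebner basis of the Jacobian ideal J(f) in C{x,y} is {x*y^4 - 40*x*y^3 + 69*x*y^2 - 34*x*y + 5*x + 54*y^4 - 114*y^3 + 63*y^2 - 10*y, -30*x*y^3 + 54*x*y^2 - 27*x*y + 4*x + y^5 + 40*y^4 - 89*y^3 + 50*y^2 - 8*y, x^2 - 2*x*y - x + y^2 + 2*y}; counting standard monomials gives mu = 9. Corank 1: A-series; mu = 9 gives A_9.

Type A9, Milnor number mu = 9.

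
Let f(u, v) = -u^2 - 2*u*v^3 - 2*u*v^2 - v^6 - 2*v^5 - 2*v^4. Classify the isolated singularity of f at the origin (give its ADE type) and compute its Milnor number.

Type A3, Milnor number mu = 3.

The Hessian of f at 0 has rank 1. Corank 1: A-series; mu = 3 gives A_3.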